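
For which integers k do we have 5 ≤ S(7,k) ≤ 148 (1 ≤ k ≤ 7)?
S(7,1)=1; S(7,2)=63; S(7,3)=301; S(7,4)=350; S(7,5)=140; S(7,6)=21; S(7,7)=1. So valid k = 2, 5, 6.
Final answer: 2, 5, 6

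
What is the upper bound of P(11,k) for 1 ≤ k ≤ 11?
39,916,800

Explanation: P(11,k) increases in k, so maximum at k = 11: 11! = 39,916,800.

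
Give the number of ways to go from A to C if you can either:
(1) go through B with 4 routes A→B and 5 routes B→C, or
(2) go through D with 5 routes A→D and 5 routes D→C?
45
Route via B: 4×5=20. Route via D: 5×5=25. Total: 45.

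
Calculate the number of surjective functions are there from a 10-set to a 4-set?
818,520
Onto functions = 4! × S(10,4)
First compute S(10,4) via recurrence:
Using the Stirling recurrence: S(n,k) = k·S(n-1,k) + S(n-1,k-1)
S(10,4) = 4·S(9,4) + S(9,3)
         = 4·7770 + 3025
         = 31080 + 3025
         = 34,105
Then: 24 × 34105 = 818,520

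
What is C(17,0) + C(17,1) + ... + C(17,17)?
131,072

Working:
Sum of binomial coefficients = 2^17 = 131,072.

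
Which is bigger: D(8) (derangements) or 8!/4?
D(8)

Solution: D(8) = (8-1)·[D(7) + D(6)] = 7·[1,854 + 265] = 14,833; 8!/4 = 40,320/4 = 10,080.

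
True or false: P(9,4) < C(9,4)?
False
P(9,4) = 3,024 and C(9,4) = 126; P(n,r) = r! × C(n,r) so P > C whenever r ≥ 2.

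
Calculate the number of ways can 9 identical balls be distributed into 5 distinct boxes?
715

Explanation: C(9+5-1, 5-1) = C(13, 4) = 715.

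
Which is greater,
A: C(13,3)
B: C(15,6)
A=C(13,3)=286, B=C(15,6)=5,005.
Final answer: B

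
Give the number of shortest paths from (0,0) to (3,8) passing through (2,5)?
84

Reasoning: To (2,5): C(7,2)=21. From there: C(4,1)=4. Total: 84.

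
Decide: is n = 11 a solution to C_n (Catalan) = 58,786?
Yes

Explanation: C_11 = C(22,11)/(11+1) = 705,432/12 = 58,786, which equals 58,786.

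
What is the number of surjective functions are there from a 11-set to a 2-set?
Onto functions = 2! × S(11,2)
First compute S(11,2) via recurrence:
Using the Stirling recurrence: S(n,k) = k·S(n-1,k) + S(n-1,k-1)
S(11,2) = 2·S(10,2) + S(10,1)
         = 2·511 + 1
         = 1022 + 1
         = 1,023
Then: 2 × 1023 = 2,046

Answer: 2,046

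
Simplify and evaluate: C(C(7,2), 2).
210

C(7,2) = 21, then C(21, 2) = 210.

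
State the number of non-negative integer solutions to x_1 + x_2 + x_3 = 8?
45

C(8+3-1, 3-1) = 45.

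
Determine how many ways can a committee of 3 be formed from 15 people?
455

Solution: C(15,3) = 15! / (3! × (15-3)!)
         = 15! / (3! × 12!)
         = 455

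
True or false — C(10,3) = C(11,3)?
False
LHS = C(10,3) = 120; RHS = C(11,3) = 165. 120 ≠ 165, so the statement does not hold.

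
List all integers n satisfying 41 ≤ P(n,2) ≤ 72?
P(6,2)=30; P(7,2)=42; P(8,2)=56; P(9,2)=72; P(10,2)=90. So valid n = 7, 8, 9.

Answer: 7, 8, 9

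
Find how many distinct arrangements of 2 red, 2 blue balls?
Multinomial: 4!/(2! × 2!) = 6.

Answer: 6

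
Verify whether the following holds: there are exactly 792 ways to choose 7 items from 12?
C(12,7) = 792.

Answer: True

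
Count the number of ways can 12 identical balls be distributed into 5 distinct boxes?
1,820

Working:
C(12+5-1, 5-1) = C(16, 4) = 1,820.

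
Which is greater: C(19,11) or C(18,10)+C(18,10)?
C(18,10)+C(18,10)

Working:
C(19,11)=75,582; C(18,10)+C(18,10)=43,758+43,758=87,516.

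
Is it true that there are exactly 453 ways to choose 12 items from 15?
False

C(15,12) = 455 ≠ 453.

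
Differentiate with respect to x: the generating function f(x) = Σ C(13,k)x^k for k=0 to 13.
Term-by-term differentiation gives Σ k·C(13,k)x^{k-1} for k=1 to 13.
Final answer: Σ k·C(13,k)x^(k-1) for k=1 to 13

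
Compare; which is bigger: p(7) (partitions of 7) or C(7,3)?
Pentagonal recurrence p(n) = p(n−1) + p(n−2) − p(n−5) − p(n−7) + …: p(7) = p(6) + p(5) − p(2) − p(0) = 11 + 7 − 2 − 1 = 15; C(7,3) = 35.

Answer: C(7,3)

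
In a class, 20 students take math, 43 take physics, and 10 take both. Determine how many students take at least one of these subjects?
53

|A∪B| = |A|+|B|-|A∩B| = 20+43-10 = 53.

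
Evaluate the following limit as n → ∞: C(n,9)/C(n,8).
∞

Explanation: C(n,9)/C(n,8) = (n-8)/9 → ∞ as n → ∞.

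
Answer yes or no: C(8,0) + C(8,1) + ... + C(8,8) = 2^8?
Yes

Working:
Binomial theorem with x = y = 1: Σ C(8,i) = (1+1)^8 = 2^8 = 256. The statement holds.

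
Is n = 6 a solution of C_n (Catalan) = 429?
No

Working:
C_6 = C(12,6)/(6+1) = 924/7 = 132, which does not equal 429.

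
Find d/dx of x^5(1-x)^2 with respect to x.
5x^4(1-x)^2 - 2x^5(1-x)^1

Working:
Product rule: 5x^{4}(1-x)^{2} + x^5·(-2)(1-x)^{1}.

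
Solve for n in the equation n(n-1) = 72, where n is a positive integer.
n² − n − 72 = 0, so n = (1 ± √(1 + 4·72))/2 = (1 ± √289)/2 = (1 ± 17)/2, i.e. n = 9 or n = -8. Taking the positive root, n = 9 (check: 9×8 = 72).
Final answer: 9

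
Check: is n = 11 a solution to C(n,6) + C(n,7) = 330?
No

C(11,6) + C(11,7) = 462 + 330 = 792, which does not equal 330.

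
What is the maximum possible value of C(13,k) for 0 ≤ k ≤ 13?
1,716

Explanation: Maximum at k = 6 or k = 7: C(13,6) = 1,716.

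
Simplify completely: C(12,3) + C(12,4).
By Pascal's identity: C(13,4) = 715.
Final answer: 715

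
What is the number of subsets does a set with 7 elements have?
128

Reasoning: Each element can be included or excluded: 2^7 = 128.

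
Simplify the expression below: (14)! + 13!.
93,405,312,000
(14)! + 13! = (14)·13! + 13! = (14+1)·13! = 15·13! = 93,405,312,000.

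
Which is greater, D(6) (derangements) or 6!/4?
D(6)

Solution: D(6) = (6-1)·[D(5) + D(4)] = 5·[44 + 9] = 265; 6!/4 = 720/4 = 180.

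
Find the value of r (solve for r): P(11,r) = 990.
3
P(11,r) = 11·10·…·(11−r+1), a product of r factors. Multiplying down from 11: 11 = 11; 11·10 = 110; 11·10·9 = 990 ✓ (3 factors). So r = 3.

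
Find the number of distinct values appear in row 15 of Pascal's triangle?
8

Explanation: Row 15 has entries C(15,0)..C(15,15); by symmetry C(15,k)=C(15,15-k), giving 8 distinct values.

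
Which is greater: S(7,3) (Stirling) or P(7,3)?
S(7,3)

Working:
S(7,3) = 3·S(6,3) + S(6,2) = 3·90 + 31 = 301; P(7,3) = 210.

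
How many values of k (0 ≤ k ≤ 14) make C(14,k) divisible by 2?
7

Working:
Checking C(14,k) mod 2 for k = 0..14: divisible at k = 1, 3, 5, 7, 9, 11, 13. That's 7 values.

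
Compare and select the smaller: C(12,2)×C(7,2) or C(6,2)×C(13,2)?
C(6,2)×C(13,2)

Explanation: C(12,2)×C(7,2)=1,386, C(6,2)×C(13,2)=1,170.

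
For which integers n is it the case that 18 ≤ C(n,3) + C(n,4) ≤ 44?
6

Explanation: C(5,3)+C(5,4)=15; C(6,3)+C(6,4)=35; C(7,3)+C(7,4)=70. So valid n = 6.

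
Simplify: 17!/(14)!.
This equals 17×16×15 = 4,080.
Final answer: 4,080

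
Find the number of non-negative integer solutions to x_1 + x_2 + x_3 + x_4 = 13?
560

Working:
C(13+4-1, 4-1) = 560.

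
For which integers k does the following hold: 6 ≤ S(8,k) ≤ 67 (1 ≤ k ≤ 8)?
S(8,1)=1; S(8,2)=127; S(8,3)=966; S(8,4)=1,701; S(8,5)=1,050; S(8,6)=266; S(8,7)=28; S(8,8)=1. So valid k = 7.

Answer: 7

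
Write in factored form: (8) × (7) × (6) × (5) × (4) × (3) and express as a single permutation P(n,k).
P(8,6) = 8!/(2)!

Explanation: Product of 6 consecutive descending integers starting at 8: P(8,6) = 8!/2! = 20,160.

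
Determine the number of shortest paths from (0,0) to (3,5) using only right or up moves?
56
Choose 3 rights from 8 moves: C(8,3) = 56.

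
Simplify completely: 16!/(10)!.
5,765,760

Working:
This equals 16×15×...×11 = 5,765,760.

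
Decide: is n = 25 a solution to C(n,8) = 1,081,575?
Yes

Explanation: C(25,8) = 25·24·23·22·21·20·19·18/8! = 43,609,104,000/40,320 = 1,081,575, which equals 1,081,575.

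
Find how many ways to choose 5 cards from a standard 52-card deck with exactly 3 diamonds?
211,926

Reasoning: 13 diamonds and 39 non-diamonds: C(13,3) × C(39,2) = 286 × 741 = 211,926.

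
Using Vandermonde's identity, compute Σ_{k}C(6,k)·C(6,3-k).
220

= C(6+6,3) = C(12,3) = 220.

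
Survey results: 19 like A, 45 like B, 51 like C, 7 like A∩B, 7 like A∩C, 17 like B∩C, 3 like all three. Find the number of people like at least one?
87
|A∪B∪C| = 19+45+51-7-7-17+3 = 87.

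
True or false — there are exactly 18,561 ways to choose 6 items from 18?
C(18,6) = 18,564 ≠ 18561.

Answer: False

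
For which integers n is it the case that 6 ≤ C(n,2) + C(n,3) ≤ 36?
4, 5, 6

Solution: C(3,2)+C(3,3)=4; C(4,2)+C(4,3)=10; C(5,2)+C(5,3)=20; C(6,2)+C(6,3)=35; C(7,2)+C(7,3)=56. So valid n = 4, 5, 6.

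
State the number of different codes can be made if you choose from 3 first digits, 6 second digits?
18

Explanation: By the multiplication principle: 3 × 6 = 18.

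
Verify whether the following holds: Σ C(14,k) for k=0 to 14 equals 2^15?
Binomial theorem: Σ C(14,k) = (1+1)^14 = 2^14 = 16,384; RHS 2^15 = 32,768.

Answer: False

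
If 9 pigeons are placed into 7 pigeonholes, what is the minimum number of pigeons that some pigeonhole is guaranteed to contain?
2

Reasoning: Pigeonhole: ⌈9/7⌉ = 2.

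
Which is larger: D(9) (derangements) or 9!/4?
D(9) = (9-1)·[D(8) + D(7)] = 8·[14,833 + 1,854] = 133,496; 9!/4 = 362,880/4 = 90,720.

Answer: D(9)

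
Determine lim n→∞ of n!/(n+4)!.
0

Working:
n!/(n+4)! = 1/[(n+1)(n+2)···(n+4)] → 0 as n → ∞.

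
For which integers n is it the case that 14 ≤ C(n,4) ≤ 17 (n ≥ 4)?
C(5,4)=5; C(6,4)=15; C(7,4)=35. So valid n = 6.
Final answer: 6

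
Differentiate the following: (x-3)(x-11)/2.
(2x - 14)/2

Working:
d/dx[(x-3)(x-11)] = (x-11) + (x-3) = 2x - 14. Dividing by 2 gives (2x - 14)/2.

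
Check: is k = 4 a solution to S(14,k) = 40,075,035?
No

Working:
S(14,4) = 4·S(13,4) + S(13,3) = 4·2,532,530 + 261,625 = 10,391,745, which does not equal 40,075,035.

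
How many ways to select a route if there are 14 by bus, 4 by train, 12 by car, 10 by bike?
40

By the addition principle: 14 + 4 + 12 + 10 = 40.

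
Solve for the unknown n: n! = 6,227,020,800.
n! is strictly increasing. 11! = 39,916,800, 12! = 479,001,600, 13! = 6,227,020,800 ✓. So n = 13.

Answer: 13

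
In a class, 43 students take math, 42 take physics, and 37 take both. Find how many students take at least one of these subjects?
48

Solution: |A∪B| = |A|+|B|-|A∩B| = 43+42-37 = 48.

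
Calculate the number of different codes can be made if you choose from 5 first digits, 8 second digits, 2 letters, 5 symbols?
400

Working:
By the multiplication principle: 5 × 8 × 2 × 5 = 400.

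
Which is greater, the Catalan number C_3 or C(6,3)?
C_3 = C(6,3)/(3+1) = 20/4 = 5; C(6,3) = 20.
Final answer: C(6,3)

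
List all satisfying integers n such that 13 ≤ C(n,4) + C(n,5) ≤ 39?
6

C(5,4)+C(5,5)=6; C(6,4)+C(6,5)=21; C(7,4)+C(7,5)=56. So valid n = 6.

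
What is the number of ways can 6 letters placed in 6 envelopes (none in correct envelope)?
Using D(n) = (n-1)[D(n-1) + D(n-2)]:
D(6) = (6-1) × [D(5) + D(4)]
      = 5 × [44 + 9]
      = 5 × 53
      = 265

Answer: 265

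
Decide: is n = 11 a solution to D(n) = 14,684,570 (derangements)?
Yes

D(11) = (11-1)·[D(10) + D(9)] = 10·[1,334,961 + 133,496] = 14,684,570, which equals 14,684,570.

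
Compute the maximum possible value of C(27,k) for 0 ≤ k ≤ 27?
20,058,300
Maximum at k = 13 or k = 14: C(27,13) = 20,058,300.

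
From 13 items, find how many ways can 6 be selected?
1,716

Reasoning: C(13,6) = 13! / (6! × (13-6)!)
         = 13! / (6! × 7!)
         = 1,716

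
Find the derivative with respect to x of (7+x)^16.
Using the power rule: d/dx (7+x)^16 = 16(7+x)^{15}.
Final answer: 16(7+x)^15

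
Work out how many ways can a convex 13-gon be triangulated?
Using the Catalan number formula: C_n = C(2n, n) / (n+1)
C_11 = C(22, 11) / (11+1)
     = 705432 / 12
     = 58,786
Final answer: 58,786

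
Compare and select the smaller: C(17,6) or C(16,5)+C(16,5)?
C(16,5)+C(16,5)
C(17,6)=12,376; C(16,5)+C(16,5)=4,368+4,368=8,736.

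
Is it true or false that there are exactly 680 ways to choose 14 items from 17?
True

Solution: C(17,14) = 680.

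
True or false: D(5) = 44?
Derangements of 5 elements: D(5) = (5-1)·[D(4) + D(3)] = 4·[9 + 2] = 44.
Final answer: True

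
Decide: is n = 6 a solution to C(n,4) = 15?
Yes

Solution: C(6,4) = 6·5·4·3/4! = 360/24 = 15, which equals 15.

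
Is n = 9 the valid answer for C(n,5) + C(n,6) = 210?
Yes

C(9,5) + C(9,6) = 126 + 84 = 210, which equals 210.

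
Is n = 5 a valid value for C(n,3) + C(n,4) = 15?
C(5,3) + C(5,4) = 10 + 5 = 15, which equals 15.

Answer: Yes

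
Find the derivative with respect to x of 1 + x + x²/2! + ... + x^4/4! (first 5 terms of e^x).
1 + x + x²/2! + ... + x^3/3!

Reasoning: Differentiating term by term gives the first 4 terms of e^x.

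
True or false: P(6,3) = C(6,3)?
False

Explanation: P(6,3) = 120 and C(6,3) = 20; P(n,r) = r! × C(n,r) so P > C whenever r ≥ 2.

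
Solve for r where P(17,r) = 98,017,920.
7

Solution: P(17,r) = 17·16·…·(17−r+1), a product of r factors. Multiplying down from 17: 17 = 17; 17·16 = 272; 17·16·15 = 4,080; 17·16·15·14 = 57,120; 17·16·15·14·13 = 742,560; 17·16·15·14·13·12 = 8,910,720; 17·16·15·14·13·12·11 = 98,017,920 ✓ (7 factors). So r = 7.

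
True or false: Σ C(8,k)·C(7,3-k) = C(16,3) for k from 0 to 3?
False

Reasoning: Vandermonde's identity gives C(15,3) = 455; RHS C(16,3) = 560.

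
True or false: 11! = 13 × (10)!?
False
11! = 11 × 10! = 39,916,800, but 13 × 10! = 47,174,400.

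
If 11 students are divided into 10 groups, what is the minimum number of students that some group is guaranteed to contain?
Pigeonhole: ⌈11/10⌉ = 2.
Final answer: 2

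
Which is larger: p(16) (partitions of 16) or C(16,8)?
C(16,8)

Solution: Pentagonal recurrence p(n) = p(n−1) + p(n−2) − p(n−5) − p(n−7) + …: p(16) = p(15) + p(14) − p(11) − p(9) + p(4) + p(1) = 176 + 135 − 56 − 30 + 5 + 1 = 231; C(16,8) = 12,870.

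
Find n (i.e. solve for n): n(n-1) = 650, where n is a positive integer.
26

Reasoning: n² − n − 650 = 0, so n = (1 ± √(1 + 4·650))/2 = (1 ± √2,601)/2 = (1 ± 51)/2, i.e. n = 26 or n = -25. Taking the positive root, n = 26 (check: 26×25 = 650).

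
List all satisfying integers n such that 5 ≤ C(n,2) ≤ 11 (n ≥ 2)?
C(3,2)=3; C(4,2)=6; C(5,2)=10; C(6,2)=15. So valid n = 4, 5.

Answer: 4, 5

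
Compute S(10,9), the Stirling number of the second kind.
45

Using the Stirling recurrence: S(n,k) = k·S(n-1,k) + S(n-1,k-1)
S(10,9) = 9·S(9,9) + S(9,8)
         = 9·1 + 36
         = 9 + 36
         = 45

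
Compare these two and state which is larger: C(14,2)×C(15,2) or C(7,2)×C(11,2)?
C(14,2)×C(15,2)
C(14,2)×C(15,2)=9,555, C(7,2)×C(11,2)=1,155.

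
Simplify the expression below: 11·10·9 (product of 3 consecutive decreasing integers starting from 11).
990

Explanation: This is P(11,3) = 11!/(8)! = 990.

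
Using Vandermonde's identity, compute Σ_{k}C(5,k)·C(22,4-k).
17,550

= C(5+22,4) = C(27,4) = 17,550.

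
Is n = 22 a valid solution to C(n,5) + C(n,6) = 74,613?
No

Reasoning: C(22,5) + C(22,6) = 26,334 + 74,613 = 100,947, which does not equal 74,613.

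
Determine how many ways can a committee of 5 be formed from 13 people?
C(13,5) = 13! / (5! × (13-5)!)
         = 13! / (5! × 8!)
         = 1,287
Final answer: 1,287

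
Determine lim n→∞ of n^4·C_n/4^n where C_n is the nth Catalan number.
∞

C_n ~ 4^n/(n^(3/2)√π), so n^4·C_n/4^n ~ n^(4 − 3/2)/√π → ∞.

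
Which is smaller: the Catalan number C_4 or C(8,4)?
C_4

Explanation: C_4 = C(8,4)/(4+1) = 70/5 = 14; C(8,4) = 70.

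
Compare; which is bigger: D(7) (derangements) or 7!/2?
7!/2

D(7) = (7-1)·[D(6) + D(5)] = 6·[265 + 44] = 1,854; 7!/2 = 5,040/2 = 2,520.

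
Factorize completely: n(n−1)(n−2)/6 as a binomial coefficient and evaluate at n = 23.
n(n−1)(n−2)/6 = n!/(3!(n−3)!) = C(n,3). At n = 23: C(23,3) = 1,771.

Answer: C(n,3); C(23,3) = 1,771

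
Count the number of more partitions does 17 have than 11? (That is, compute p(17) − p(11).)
241

Solution: Pentagonal recurrence p(n) = p(n−1) + p(n−2) − p(n−5) − p(n−7) + …: p(17) = p(16) + p(15) − p(12) − p(10) + p(5) + p(2) = 231 + 176 − 77 − 42 + 7 + 2 = 297.
p(11) = p(10) + p(9) − p(6) − p(4) = 42 + 30 − 11 − 5 = 56.
Difference = 297 − 56 = 241.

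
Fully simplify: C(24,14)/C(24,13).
11/14

Solution: C(n,k+1)/C(n,k) = (n−k)/(k+1). Here (24−13)/(13+1) = 11/14 = 11/14.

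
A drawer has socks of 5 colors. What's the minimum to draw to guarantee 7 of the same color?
31
Worst case: 6 of each = 30. One more: 31.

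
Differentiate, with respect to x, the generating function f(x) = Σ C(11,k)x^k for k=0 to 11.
Term-by-term differentiation gives Σ k·C(11,k)x^{k-1} for k=1 to 11.
Final answer: Σ k·C(11,k)x^(k-1) for k=1 to 11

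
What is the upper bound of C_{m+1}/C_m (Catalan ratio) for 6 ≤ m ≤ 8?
17/5

Working:
C_{m+1}/C_m = 2(2m+1)/(m+2), which increases with m. Maximum at m = 8: 2·17/10 = 17/5.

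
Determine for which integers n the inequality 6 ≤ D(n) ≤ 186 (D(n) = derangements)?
4, 5
Using D(n) = (n−1)[D(n−1) + D(n−2)] with D(1)=0, D(2)=1: D(3)=2; D(4)=9; D(5)=44; D(6)=265. So valid n = 4, 5.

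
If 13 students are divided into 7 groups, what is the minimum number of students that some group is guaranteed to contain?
2

Working:
Pigeonhole: ⌈13/7⌉ = 2.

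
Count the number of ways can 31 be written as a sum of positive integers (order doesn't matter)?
Pentagonal recurrence p(n) = p(n−1) + p(n−2) − p(n−5) − p(n−7) + …: p(31) = p(30) + p(29) − p(26) − p(24) + p(19) + p(16) − p(9) − p(5) = 5,604 + 4,565 − 2,436 − 1,575 + 490 + 231 − 30 − 7 = 6,842.
Final answer: 6,842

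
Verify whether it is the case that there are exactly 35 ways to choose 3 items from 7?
C(7,3) = 35.

Answer: True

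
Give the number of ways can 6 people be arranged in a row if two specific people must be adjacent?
240

Reasoning: Treat pair as unit: (6-1)! arrangements × 2 internal orders = 240.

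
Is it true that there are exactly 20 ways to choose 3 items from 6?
True

Solution: C(6,3) = 20.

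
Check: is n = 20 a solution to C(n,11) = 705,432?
C(20,11) = 20·19·18·17·16·15·14·13·12·11·10/11! = 6,704,425,728,000/39,916,800 = 167,960, which does not equal 705,432.
Final answer: No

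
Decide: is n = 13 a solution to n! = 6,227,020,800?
Yes

Working:
13! = 13·12! = 13·479,001,600 = 6,227,020,800, which equals 6,227,020,800.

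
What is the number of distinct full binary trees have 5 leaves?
Using the Catalan number formula: C_n = C(2n, n) / (n+1)
C_4 = C(8, 4) / (4+1)
     = 70 / 5
     = 14

Answer: 14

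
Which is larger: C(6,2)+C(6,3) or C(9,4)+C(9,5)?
C(9,4)+C(9,5)

Solution: First=35, Second=252.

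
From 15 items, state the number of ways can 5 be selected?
3,003

Working:
C(15,5) = 15! / (5! × (15-5)!)
         = 15! / (5! × 10!)
         = 3,003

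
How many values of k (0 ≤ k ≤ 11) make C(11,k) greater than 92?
6

Solution: Row 11 is unimodal and symmetric about k=11/2. C(11,2)=55 ≤ 92; C(11,3)=165 > 92; by symmetry C(11,k) > 92 for k = 3..8. That's 8 - 3 + 1 = 6 values.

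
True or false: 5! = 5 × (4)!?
True

Solution: By definition n! = n × (n-1)!, so 5! = 5 × 4!.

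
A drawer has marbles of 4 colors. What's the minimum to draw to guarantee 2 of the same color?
5

Explanation: Worst case: 1 of each = 4. One more: 5.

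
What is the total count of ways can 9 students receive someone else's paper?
133,496

Solution: Using D(n) = (n-1)[D(n-1) + D(n-2)]:
D(9) = (9-1) × [D(8) + D(7)]
      = 8 × [14833 + 1854]
      = 8 × 16687
      = 133,496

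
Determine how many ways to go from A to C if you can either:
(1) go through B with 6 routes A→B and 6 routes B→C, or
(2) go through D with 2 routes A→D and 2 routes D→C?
40

Solution: Route via B: 6×6=36. Route via D: 2×2=4. Total: 40.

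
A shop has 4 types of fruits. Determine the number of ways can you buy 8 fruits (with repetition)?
Stars and bars: C(8+4-1, 8) = C(11, 8) = 165.
Final answer: 165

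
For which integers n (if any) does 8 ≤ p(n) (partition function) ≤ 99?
6, 7, 8, 9, 10, 11, 12
Tabulating p(n) via p(n) = p(n−1) + p(n−2) − p(n−5) − p(n−7) + …: p(5)=7; p(6)=11; p(7)=15; p(8)=22; p(9)=30; p(10)=42; p(11)=56; p(12)=77; p(13)=101. So valid n = 6, 7, 8, 9, 10, 11, 12.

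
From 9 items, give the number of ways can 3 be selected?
84

Solution: C(9,3) = 9! / (3! × (9-3)!)
         = 9! / (3! × 6!)
         = 84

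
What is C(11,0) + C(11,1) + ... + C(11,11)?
2,048

Reasoning: Sum of binomial coefficients = 2^11 = 2,048.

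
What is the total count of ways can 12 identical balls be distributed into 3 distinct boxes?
91

Working:
C(12+3-1, 3-1) = C(14, 2) = 91.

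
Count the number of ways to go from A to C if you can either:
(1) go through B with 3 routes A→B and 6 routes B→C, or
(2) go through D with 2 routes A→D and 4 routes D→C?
Route via B: 3×6=18. Route via D: 2×4=8. Total: 26.
Final answer: 26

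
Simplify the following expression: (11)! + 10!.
43,545,600

Reasoning: (11)! + 10! = (11)·10! + 10! = (11+1)·10! = 12·10! = 43,545,600.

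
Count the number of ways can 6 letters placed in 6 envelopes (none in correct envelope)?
Using D(n) = (n-1)[D(n-1) + D(n-2)]:
D(6) = (6-1) × [D(5) + D(4)]
      = 5 × [44 + 9]
      = 5 × 53
      = 265

Answer: 265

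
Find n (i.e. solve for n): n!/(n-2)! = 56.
8

Solution: n!/(n-2)! = n×(n-1), a product of 2 consecutive integers ≈ (n−0.5)^2. 56^(1/2) + 0.5 ≈ 8.0; check n = 8: 8×7 = 56 ✓. So n = 8.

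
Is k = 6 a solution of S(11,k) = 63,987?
No

Explanation: S(11,6) = 6·S(10,6) + S(10,5) = 6·22,827 + 42,525 = 179,487, which does not equal 63,987.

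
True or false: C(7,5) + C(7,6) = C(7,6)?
False

Working:
Pascal's identity gives C(8,6) = 28, whereas C(7,6) = 7.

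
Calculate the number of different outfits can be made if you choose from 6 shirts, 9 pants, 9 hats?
486

By the multiplication principle: 6 × 9 × 9 = 486.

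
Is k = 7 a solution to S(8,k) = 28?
Yes

S(8,7) = 7·S(7,7) + S(7,6) = 7·1 + 21 = 28, which equals 28.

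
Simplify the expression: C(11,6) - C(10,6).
C(11,6) - C(10,6) = C(10,5) = 252.
Final answer: 252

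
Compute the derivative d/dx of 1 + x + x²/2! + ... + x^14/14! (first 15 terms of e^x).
Differentiating term by term gives the first 14 terms of e^x.
Final answer: 1 + x + x²/2! + ... + x^13/13!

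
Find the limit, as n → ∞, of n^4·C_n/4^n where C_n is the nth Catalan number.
C_n ~ 4^n/(n^(3/2)√π), so n^4·C_n/4^n ~ n^(4 − 3/2)/√π → ∞.

Answer: ∞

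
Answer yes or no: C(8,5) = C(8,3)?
Symmetry C(n,k) = C(n,n-k): C(8,5) = 56 and C(8,3) = 56. Both sides agree, so the statement holds.

Answer: Yes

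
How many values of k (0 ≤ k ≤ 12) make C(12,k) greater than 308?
5

Working:
Row 12 is unimodal and symmetric about k=12/2. C(12,3)=220 ≤ 308; C(12,4)=495 > 308; by symmetry C(12,k) > 308 for k = 4..8. That's 8 - 4 + 1 = 5 values.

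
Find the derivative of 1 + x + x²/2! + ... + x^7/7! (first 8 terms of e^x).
1 + x + x²/2! + ... + x^6/6!

Working:
Differentiating term by term gives the first 7 terms of e^x.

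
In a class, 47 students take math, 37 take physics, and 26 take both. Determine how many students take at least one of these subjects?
58

Reasoning: |A∪B| = |A|+|B|-|A∩B| = 47+37-26 = 58.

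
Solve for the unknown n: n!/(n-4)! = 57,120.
17

Working:
n!/(n-4)! = n×(n-1)×(n-2)×(n-3), a product of 4 consecutive integers ≈ (n−1.5)^4. 57,120^(1/4) + 1.5 ≈ 17.0; check n = 17: 17×16×15×14 = 57,120 ✓. So n = 17.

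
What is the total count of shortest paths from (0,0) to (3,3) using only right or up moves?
Choose 3 rights from 6 moves: C(6,3) = 20.

Answer: 20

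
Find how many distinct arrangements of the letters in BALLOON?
1,260

Reasoning: Word has 7 letters (B=1, A=1, L=2, O=2, N=1). Arrangements: 7!/Π(k!) = 1,260.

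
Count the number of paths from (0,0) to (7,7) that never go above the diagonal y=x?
Counted by the Catalan number C_7: C_7 = C(14,7)/(7+1) = 3,432/8 = 429.
Final answer: 429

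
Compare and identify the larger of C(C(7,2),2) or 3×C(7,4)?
C(C(7,2),2)

C(C(7,2),2)=210, 3×C(7,4)=105.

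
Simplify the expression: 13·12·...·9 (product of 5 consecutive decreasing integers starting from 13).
154,440
This is P(13,5) = 13!/(8)! = 154,440.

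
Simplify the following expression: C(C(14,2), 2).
4,095
C(14,2) = 91, then C(91, 2) = 4,095.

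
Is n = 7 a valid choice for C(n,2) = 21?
Yes

Explanation: C(7,2) = 7·6/2! = 42/2 = 21, which equals 21.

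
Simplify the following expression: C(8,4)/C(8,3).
5/4

Solution: C(n,k+1)/C(n,k) = (n−k)/(k+1). Here (8−3)/(3+1) = 5/4 = 5/4.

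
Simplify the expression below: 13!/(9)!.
This equals 13×12×...×10 = 17,160.
Final answer: 17,160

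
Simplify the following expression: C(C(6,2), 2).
C(6,2) = 15, then C(15, 2) = 105.

Answer: 105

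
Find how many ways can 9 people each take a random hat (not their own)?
133,496

Using D(n) = (n-1)[D(n-1) + D(n-2)]:
D(9) = (9-1) × [D(8) + D(7)]
      = 8 × [14833 + 1854]
      = 8 × 16687
      = 133,496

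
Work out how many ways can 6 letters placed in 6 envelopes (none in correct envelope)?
Using D(n) = (n-1)[D(n-1) + D(n-2)]:
D(6) = (6-1) × [D(5) + D(4)]
      = 5 × [44 + 9]
      = 5 × 53
      = 265
Final answer: 265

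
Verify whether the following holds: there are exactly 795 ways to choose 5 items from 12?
False

Reasoning: C(12,5) = 792 ≠ 795.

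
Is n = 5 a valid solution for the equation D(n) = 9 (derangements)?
No

Explanation: D(5) = (5-1)·[D(4) + D(3)] = 4·[9 + 2] = 44, which does not equal 9.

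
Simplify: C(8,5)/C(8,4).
4/5

Solution: C(n,k+1)/C(n,k) = (n−k)/(k+1). Here (8−4)/(4+1) = 4/5 = 4/5.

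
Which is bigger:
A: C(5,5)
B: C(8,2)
B

Explanation: A=C(5,5)=1, B=C(8,2)=28.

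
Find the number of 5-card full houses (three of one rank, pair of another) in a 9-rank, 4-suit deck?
1,728
Triple rank: 9. Triple suits: C(4,3)=4. Pair rank: 8. Pair suits: C(4,2)=6. Total: 1,728.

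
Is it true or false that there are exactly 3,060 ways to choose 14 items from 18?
True

Solution: C(18,14) = 3,060.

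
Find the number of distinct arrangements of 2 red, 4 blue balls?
Multinomial: 6!/(2! × 4!) = 15.

Answer: 15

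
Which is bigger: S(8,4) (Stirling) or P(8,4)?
S(8,4)

Explanation: S(8,4) = 4·S(7,4) + S(7,3) = 4·350 + 301 = 1,701; P(8,4) = 1,680.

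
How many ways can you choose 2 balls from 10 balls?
45
C(10,2) = 10! / (2! × (10-2)!)
         = 10! / (2! × 8!)
         = 45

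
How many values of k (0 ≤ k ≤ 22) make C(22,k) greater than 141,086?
9

Row 22 is unimodal and symmetric about k=22/2. C(22,6)=74,613 ≤ 141,086; C(22,7)=170,544 > 141,086; by symmetry C(22,k) > 141,086 for k = 7..15. That's 15 - 7 + 1 = 9 values.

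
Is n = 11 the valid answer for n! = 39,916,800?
Yes
11! = 11·10! = 11·3,628,800 = 39,916,800, which equals 39,916,800.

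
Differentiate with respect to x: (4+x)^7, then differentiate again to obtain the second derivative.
42(4+x)^5

First derivative: 7(4+x)^{6}. Second derivative: 7·6·(4+x)^{5} = 42(4+x)^{5}.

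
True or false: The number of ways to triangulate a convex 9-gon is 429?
True

Triangulations of a convex 9-gon are counted by the Catalan number C_7: C_7 = C(14,7)/(7+1) = 3,432/8 = 429.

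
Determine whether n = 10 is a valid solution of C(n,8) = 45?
Yes

Solution: C(10,8) = 10·9·8·7·6·5·4·3/8! = 1,814,400/40,320 = 45, which equals 45.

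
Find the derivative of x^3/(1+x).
(3x^2(1+x) - x^3)/(1+x)²

Explanation: Quotient rule: [3x^{2}(1+x) - x^3]/(1+x)².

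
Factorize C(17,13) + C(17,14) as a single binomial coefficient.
By Pascal's identity: C(17,13) + C(17,14) = C(18,14) = 3,060.

Answer: C(18,14)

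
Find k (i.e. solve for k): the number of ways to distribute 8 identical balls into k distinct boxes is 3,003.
7

Reasoning: Stars and bars: the count is C(8+k−1, k−1), increasing in k. k=5: C(12,4) = 495, k=6: C(13,5) = 1,287, k=7: C(14,6) = 3,003 ✓. So k = 7.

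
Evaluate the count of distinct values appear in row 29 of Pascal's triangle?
Row 29 has entries C(29,0)..C(29,29); by symmetry C(29,k)=C(29,29-k), giving 15 distinct values.
Final answer: 15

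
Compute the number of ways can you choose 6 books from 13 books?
1,716

Explanation: C(13,6) = 13! / (6! × (13-6)!)
         = 13! / (6! × 7!)
         = 1,716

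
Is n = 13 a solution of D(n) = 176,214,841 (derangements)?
No

Solution: D(13) = (13-1)·[D(12) + D(11)] = 12·[176,214,841 + 14,684,570] = 2,290,792,932, which does not equal 176,214,841.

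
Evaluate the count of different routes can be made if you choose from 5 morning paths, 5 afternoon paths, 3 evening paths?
75

Working:
By the multiplication principle: 5 × 5 × 3 = 75.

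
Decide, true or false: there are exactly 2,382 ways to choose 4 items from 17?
False

Solution: C(17,4) = 2,380 ≠ 2382.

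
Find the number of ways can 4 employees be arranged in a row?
24

Explanation: Arrangements of 4 distinct objects: 4! = 24.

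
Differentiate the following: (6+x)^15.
15(6+x)^14
Using the power rule: d/dx (6+x)^15 = 15(6+x)^{14}.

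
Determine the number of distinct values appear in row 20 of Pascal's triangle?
Row 20 has entries C(20,0)..C(20,20); by symmetry C(20,k)=C(20,20-k), giving 11 distinct values.
Final answer: 11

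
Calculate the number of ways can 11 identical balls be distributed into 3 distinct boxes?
78

Reasoning: C(11+3-1, 3-1) = C(13, 2) = 78.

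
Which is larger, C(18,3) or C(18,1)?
C(18,3)

Working:
C(18,3)=816, C(18,1)=18.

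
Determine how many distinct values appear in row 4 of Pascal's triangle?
Row 4 has entries C(4,0)..C(4,4); by symmetry C(4,k)=C(4,4-k), giving 3 distinct values.
Final answer: 3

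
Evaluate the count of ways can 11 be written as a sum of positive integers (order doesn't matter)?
56

Pentagonal recurrence p(n) = p(n−1) + p(n−2) − p(n−5) − p(n−7) + …: p(11) = p(10) + p(9) − p(6) − p(4) = 42 + 30 − 11 − 5 = 56.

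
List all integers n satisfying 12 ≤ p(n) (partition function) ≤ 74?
7, 8, 9, 10, 11

Reasoning: Tabulating p(n) via p(n) = p(n−1) + p(n−2) − p(n−5) − p(n−7) + …: p(6)=11; p(7)=15; p(8)=22; p(9)=30; p(10)=42; p(11)=56; p(12)=77. So valid n = 7, 8, 9, 10, 11.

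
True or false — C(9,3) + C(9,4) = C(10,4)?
True

Solution: Pascal's identity: LHS = 84 + 126 = 210; RHS = C(10,4) = 210. Both sides agree, so the statement holds.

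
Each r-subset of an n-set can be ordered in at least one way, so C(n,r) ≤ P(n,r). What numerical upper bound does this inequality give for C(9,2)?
72

Solution: P(9,2) = 9·8 = 72, so C(9,2) ≤ 72. (The bound is loose by a factor of 2! = 2: C(9,2) = 72/2 = 36.)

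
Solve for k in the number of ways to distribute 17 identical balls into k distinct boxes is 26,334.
Stars and bars: the count is C(17+k−1, k−1), increasing in k. k=4: C(20,3) = 1,140, k=5: C(21,4) = 5,985, k=6: C(22,5) = 26,334 ✓. So k = 6.

Answer: 6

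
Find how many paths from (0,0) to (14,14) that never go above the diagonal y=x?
2,674,440
Counted by the Catalan number C_14: C_14 = C(28,14)/(14+1) = 40,116,600/15 = 2,674,440.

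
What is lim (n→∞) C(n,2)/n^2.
C(n,2) ≈ n^2/2! for large n. Limit = 1/2! = 1/2.
Final answer: 1/2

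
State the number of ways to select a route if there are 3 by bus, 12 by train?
15

Working:
By the addition principle: 3 + 12 = 15.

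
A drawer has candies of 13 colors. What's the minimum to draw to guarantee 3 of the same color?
27

Explanation: Worst case: 2 of each = 26. One more: 27.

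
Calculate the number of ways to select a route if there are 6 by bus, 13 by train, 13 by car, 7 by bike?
39

Solution: By the addition principle: 6 + 13 + 13 + 7 = 39.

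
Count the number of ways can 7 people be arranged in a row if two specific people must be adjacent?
1,440

Solution: Treat pair as unit: (7-1)! arrangements × 2 internal orders = 1,440.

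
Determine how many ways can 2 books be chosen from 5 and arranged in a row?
20

Working:
P(5,2) = 5!/(5-2)! = 20.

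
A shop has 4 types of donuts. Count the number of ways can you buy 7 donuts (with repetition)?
120
Stars and bars: C(7+4-1, 7) = C(10, 7) = 120.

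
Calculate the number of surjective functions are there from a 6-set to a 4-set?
1,560

Onto functions = 4! × S(6,4)
First compute S(6,4) via recurrence:
Using the Stirling recurrence: S(n,k) = k·S(n-1,k) + S(n-1,k-1)
S(6,4) = 4·S(5,4) + S(5,3)
         = 4·10 + 25
         = 40 + 25
         = 65
Then: 24 × 65 = 1,560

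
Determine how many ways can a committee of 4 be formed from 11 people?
330
C(11,4) = 11! / (4! × (11-4)!)
         = 11! / (4! × 7!)
         = 330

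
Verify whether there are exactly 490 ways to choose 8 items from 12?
False

Working:
C(12,8) = 495 ≠ 490.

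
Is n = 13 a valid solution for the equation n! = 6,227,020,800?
Yes

Solution: 13! = 13·12! = 13·479,001,600 = 6,227,020,800, which equals 6,227,020,800.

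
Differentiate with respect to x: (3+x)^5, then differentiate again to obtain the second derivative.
20(3+x)^3

Explanation: First derivative: 5(3+x)^{4}. Second derivative: 5·4·(3+x)^{3} = 20(3+x)^{3}.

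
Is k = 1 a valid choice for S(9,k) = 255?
No

Solution: S(9,1) = 1·S(8,1) + S(8,0) = 1·1 + 0 = 1, which does not equal 255.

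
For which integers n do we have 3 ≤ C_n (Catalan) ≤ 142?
3, 4, 5, 6

Explanation: C_2=2; C_3=5; C_4=14; C_5=42; C_6=132; C_7=429. So valid n = 3, 4, 5, 6.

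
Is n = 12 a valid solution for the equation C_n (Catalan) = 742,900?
No

C_12 = C(24,12)/(12+1) = 2,704,156/13 = 208,012, which does not equal 742,900.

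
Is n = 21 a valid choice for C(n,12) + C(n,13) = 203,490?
No

Solution: C(21,12) + C(21,13) = 293,930 + 203,490 = 497,420, which does not equal 203,490.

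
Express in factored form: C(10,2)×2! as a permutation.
P(10,2)

Reasoning: C(10,2)×2! = [10!/(2!(8)!)]×2! = 10!/(8)! = P(10,2) = 90.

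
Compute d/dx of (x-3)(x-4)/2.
(2x - 7)/2

Solution: d/dx[(x-3)(x-4)] = (x-4) + (x-3) = 2x - 7. Dividing by 2 gives (2x - 7)/2.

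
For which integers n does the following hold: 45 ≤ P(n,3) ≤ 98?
P(4,3)=24; P(5,3)=60; P(6,3)=120. So valid n = 5.
Final answer: 5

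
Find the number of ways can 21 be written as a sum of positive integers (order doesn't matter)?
792

Explanation: Pentagonal recurrence p(n) = p(n−1) + p(n−2) − p(n−5) − p(n−7) + …: p(21) = p(20) + p(19) − p(16) − p(14) + p(9) + p(6) = 627 + 490 − 231 − 135 + 30 + 11 = 792.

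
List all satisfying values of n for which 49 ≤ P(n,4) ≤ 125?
P(4,4)=24; P(5,4)=120; P(6,4)=360. So valid n = 5.

Answer: 5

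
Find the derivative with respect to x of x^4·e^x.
(4x^3 + x^4)e^x

Solution: Product rule: d/dx[x^4]·e^x + x^4·d/dx[e^x] = 4x^{3}e^x + x^4e^x.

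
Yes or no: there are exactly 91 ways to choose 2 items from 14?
Yes

C(14,2) = 91.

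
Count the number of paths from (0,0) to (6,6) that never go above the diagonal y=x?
132

Working:
Counted by the Catalan number C_6: C_6 = C(12,6)/(6+1) = 924/7 = 132.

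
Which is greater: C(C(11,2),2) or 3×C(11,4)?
C(C(11,2),2)

Explanation: C(C(11,2),2)=1,485, 3×C(11,4)=990.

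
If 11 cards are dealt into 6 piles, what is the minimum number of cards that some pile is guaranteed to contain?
2

Explanation: Pigeonhole: ⌈11/6⌉ = 2.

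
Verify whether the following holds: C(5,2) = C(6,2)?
False

Working:
LHS = C(5,2) = 10; RHS = C(6,2) = 15. 10 ≠ 15, so the statement does not hold.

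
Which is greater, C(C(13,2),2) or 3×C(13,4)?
C(C(13,2),2)

Working:
C(C(13,2),2)=3,003, 3×C(13,4)=2,145.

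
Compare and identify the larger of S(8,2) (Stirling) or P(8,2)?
S(8,2) = 2·S(7,2) + S(7,1) = 2·63 + 1 = 127; P(8,2) = 56.
Final answer: S(8,2)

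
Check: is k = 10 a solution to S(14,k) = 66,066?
S(14,10) = 10·S(13,10) + S(13,9) = 10·39,325 + 359,502 = 752,752, which does not equal 66,066.
Final answer: No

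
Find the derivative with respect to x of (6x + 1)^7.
Chain rule: 7(6x+1)^{6} × 6 = 42(6x+1)^{6}.

Answer: 42(6x + 1)^6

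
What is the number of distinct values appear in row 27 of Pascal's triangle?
14

Working:
Row 27 has entries C(27,0)..C(27,27); by symmetry C(27,k)=C(27,27-k), giving 14 distinct values.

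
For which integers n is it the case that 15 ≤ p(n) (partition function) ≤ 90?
7, 8, 9, 10, 11, 12

Working:
Tabulating p(n) via p(n) = p(n−1) + p(n−2) − p(n−5) − p(n−7) + …: p(6)=11; p(7)=15; p(8)=22; p(9)=30; p(10)=42; p(11)=56; p(12)=77; p(13)=101. So valid n = 7, 8, 9, 10, 11, 12.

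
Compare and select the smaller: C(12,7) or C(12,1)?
C(12,1)

Working:
C(12,7)=792, C(12,1)=12.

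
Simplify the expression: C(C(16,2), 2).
7,140

Working:
C(16,2) = 120, then C(120, 2) = 7,140.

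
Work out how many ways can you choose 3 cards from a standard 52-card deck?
22,100

Reasoning: C(52,3) = 22,100.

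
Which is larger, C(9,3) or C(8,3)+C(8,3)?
C(8,3)+C(8,3)

Working:
C(9,3)=84; C(8,3)+C(8,3)=56+56=112.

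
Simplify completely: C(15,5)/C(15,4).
C(n,k+1)/C(n,k) = (n−k)/(k+1). Here (15−4)/(4+1) = 11/5 = 11/5.
Final answer: 11/5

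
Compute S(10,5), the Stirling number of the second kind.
42,525

Working:
Using the Stirling recurrence: S(n,k) = k·S(n-1,k) + S(n-1,k-1)
S(10,5) = 5·S(9,5) + S(9,4)
         = 5·6951 + 7770
         = 34755 + 7770
         = 42,525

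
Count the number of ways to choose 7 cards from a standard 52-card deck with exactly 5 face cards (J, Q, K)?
617,760
12 face cards and 40 non-face cards: C(12,5) × C(40,2) = 792 × 780 = 617,760.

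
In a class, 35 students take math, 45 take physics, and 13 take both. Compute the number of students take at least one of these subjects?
67

Working:
|A∪B| = |A|+|B|-|A∩B| = 35+45-13 = 67.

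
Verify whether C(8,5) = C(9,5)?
False

Explanation: LHS = C(8,5) = 56; RHS = C(9,5) = 126. 56 ≠ 126, so the statement does not hold.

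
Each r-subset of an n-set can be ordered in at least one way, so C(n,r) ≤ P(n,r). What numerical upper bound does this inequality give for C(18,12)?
P(18,12) = 18·17·16·15·14·13·12·11·10·9·8·7 = 8,892,185,702,400, so C(18,12) ≤ 8,892,185,702,400. (The bound is loose by a factor of 12! = 479,001,600: C(18,12) = 8,892,185,702,400/479,001,600 = 18,564.)
Final answer: 8,892,185,702,400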